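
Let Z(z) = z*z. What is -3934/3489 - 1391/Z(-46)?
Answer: -13177543/7382724 ≈ -1.7849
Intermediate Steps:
Z(z) = z²
-3934/3489 - 1391/Z(-46) = -3934/3489 - 1391/((-46)²) = -3934*1/3489 - 1391/2116 = -3934/3489 - 1391*1/2116 = -3934/3489 - 1391/2116 = -13177543/7382724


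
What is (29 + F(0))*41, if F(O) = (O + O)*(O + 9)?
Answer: 1189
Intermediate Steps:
F(O) = 2*O*(9 + O) (F(O) = (2*O)*(9 + O) = 2*O*(9 + O))
(29 + F(0))*41 = (29 + 2*0*(9 + 0))*41 = (29 + 2*0*9)*41 = (29 + 0)*41 = 29*41 = 1189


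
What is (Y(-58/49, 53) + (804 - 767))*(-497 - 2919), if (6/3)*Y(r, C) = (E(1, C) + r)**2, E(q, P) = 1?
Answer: -43372220/343 ≈ -1.2645e+5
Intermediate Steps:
Y(r, C) = (1 + r)**2/2
(Y(-58/49, 53) + (804 - 767))*(-497 - 2919) = ((1 - 58/49)**2/2 + (804 - 767))*(-497 - 2919) = ((1 - 58*1/49)**2/2 + 37)*(-3416) = ((1 - 58/49)**2/2 + 37)*(-3416) = ((-9/49)**2/2 + 37)*(-3416) = ((1/2)*(81/2401) + 37)*(-3416) = (81/4802 + 37)*(-3416) = (177755/4802)*(-3416) = -43372220/343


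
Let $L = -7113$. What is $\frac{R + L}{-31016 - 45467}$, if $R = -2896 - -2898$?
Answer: $\frac{7111}{76483} \approx 0.092975$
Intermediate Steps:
$R = 2$ ($R = -2896 + 2898 = 2$)
$\frac{R + L}{-31016 - 45467} = \frac{2 - 7113}{-31016 - 45467} = - \frac{7111}{-76483} = \left(-7111\right) \left(- \frac{1}{76483}\right) = \frac{7111}{76483}$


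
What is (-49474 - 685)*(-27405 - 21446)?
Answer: 2450317309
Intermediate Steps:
(-49474 - 685)*(-27405 - 21446) = -50159*(-48851) = 2450317309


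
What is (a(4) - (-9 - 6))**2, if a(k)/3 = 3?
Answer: 576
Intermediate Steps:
a(k) = 9 (a(k) = 3*3 = 9)
(a(4) - (-9 - 6))**2 = (9 - (-9 - 6))**2 = (9 - 1*(-15))**2 = (9 + 15)**2 = 24**2 = 576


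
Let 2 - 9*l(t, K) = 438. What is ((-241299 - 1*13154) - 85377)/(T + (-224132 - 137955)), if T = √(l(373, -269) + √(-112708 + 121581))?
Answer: 339830/(362087 - √(-436/9 + √8873)) ≈ 0.93855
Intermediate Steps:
l(t, K) = -436/9 (l(t, K) = 2/9 - ⅑*438 = 2/9 - 146/3 = -436/9)
T = √(-436/9 + √8873) (T = √(-436/9 + √(-112708 + 121581)) = √(-436/9 + √8873) ≈ 6.7640)
((-241299 - 1*13154) - 85377)/(T + (-224132 - 137955)) = ((-241299 - 1*13154) - 85377)/(√(-436 + 9*√8873)/3 + (-224132 - 137955)) = ((-241299 - 13154) - 85377)/(√(-436 + 9*√8873)/3 - 362087) = (-254453 - 85377)/(-362087 + √(-436 + 9*√8873)/3) = -339830/(-362087 + √(-436 + 9*√8873)/3)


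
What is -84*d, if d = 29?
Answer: -2436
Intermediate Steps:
-84*d = -84*29 = -2436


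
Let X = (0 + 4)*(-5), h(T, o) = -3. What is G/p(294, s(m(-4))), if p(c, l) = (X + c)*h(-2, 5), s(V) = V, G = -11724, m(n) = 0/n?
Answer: 1954/137 ≈ 14.263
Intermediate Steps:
m(n) = 0
X = -20 (X = 4*(-5) = -20)
p(c, l) = 60 - 3*c (p(c, l) = (-20 + c)*(-3) = 60 - 3*c)
G/p(294, s(m(-4))) = -11724/(60 - 3*294) = -11724/(60 - 882) = -11724/(-822) = -11724*(-1/822) = 1954/137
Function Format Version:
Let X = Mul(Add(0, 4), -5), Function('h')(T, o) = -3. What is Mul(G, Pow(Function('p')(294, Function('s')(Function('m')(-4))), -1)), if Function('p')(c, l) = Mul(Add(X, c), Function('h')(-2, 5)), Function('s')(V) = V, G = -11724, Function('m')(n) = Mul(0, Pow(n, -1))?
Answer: Rational(1954, 137) ≈ 14.263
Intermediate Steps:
Function('m')(n) = 0
X = -20 (X = Mul(4, -5) = -20)
Function('p')(c, l) = Add(60, Mul(-3, c)) (Function('p')(c, l) = Mul(Add(-20, c), -3) = Add(60, Mul(-3, c)))
Mul(G, Pow(Function('p')(294, Function('s')(Function('m')(-4))), -1)) = Mul(-11724, Pow(Add(60, Mul(-3, 294)), -1)) = Mul(-11724, Pow(Add(60, -882), -1)) = Mul(-11724, Pow(-822, -1)) = Mul(-11724, Rational(-1, 822)) = Rational(1954, 137)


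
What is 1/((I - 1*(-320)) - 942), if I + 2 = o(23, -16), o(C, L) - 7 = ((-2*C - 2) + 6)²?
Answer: 1/1147 ≈ 0.00087184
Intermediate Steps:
o(C, L) = 7 + (4 - 2*C)² (o(C, L) = 7 + ((-2*C - 2) + 6)² = 7 + ((-2 - 2*C) + 6)² = 7 + (4 - 2*C)²)
I = 1769 (I = -2 + (7 + 4*(-2 + 23)²) = -2 + (7 + 4*21²) = -2 + (7 + 4*441) = -2 + (7 + 1764) = -2 + 1771 = 1769)
1/((I - 1*(-320)) - 942) = 1/((1769 - 1*(-320)) - 942) = 1/((1769 + 320) - 942) = 1/(2089 - 942) = 1/1147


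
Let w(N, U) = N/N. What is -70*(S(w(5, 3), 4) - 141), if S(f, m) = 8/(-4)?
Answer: 10010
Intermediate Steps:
w(N, U) = 1
S(f, m) = -2 (S(f, m) = 8*(-¼) = -2)
-70*(S(w(5, 3), 4) - 141) = -70*(-2 - 141) = -70*(-143) = 10010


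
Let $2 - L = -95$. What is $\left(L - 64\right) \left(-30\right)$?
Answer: $-990$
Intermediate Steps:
$L = 97$ ($L = 2 - -95 = 2 + 95 = 97$)
$\left(L - 64\right) \left(-30\right) = \left(97 - 64\right) \left(-30\right) = 33 \left(-30\right) = -990$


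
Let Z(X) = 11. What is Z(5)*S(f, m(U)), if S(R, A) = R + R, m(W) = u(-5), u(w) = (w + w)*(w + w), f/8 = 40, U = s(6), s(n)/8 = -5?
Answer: 7040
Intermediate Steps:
s(n) = -40 (s(n) = 8*(-5) = -40)
U = -40
f = 320 (f = 8*40 = 320)
u(w) = 4*w**2 (u(w) = (2*w)*(2*w) = 4*w**2)
m(W) = 100 (m(W) = 4*(-5)**2 = 4*25 = 100)
S(R, A) = 2*R
Z(5)*S(f, m(U)) = 11*(2*320) = 11*640 = 7040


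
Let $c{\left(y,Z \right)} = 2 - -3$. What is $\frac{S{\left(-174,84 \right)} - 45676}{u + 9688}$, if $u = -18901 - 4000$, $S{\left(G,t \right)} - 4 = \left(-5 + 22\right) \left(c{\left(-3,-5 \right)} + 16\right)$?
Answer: $\frac{45315}{13213} \approx 3.4296$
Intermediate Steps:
$c{\left(y,Z \right)} = 5$ ($c{\left(y,Z \right)} = 2 + 3 = 5$)
$S{\left(G,t \right)} = 361$ ($S{\left(G,t \right)} = 4 + \left(-5 + 22\right) \left(5 + 16\right) = 4 + 17 \cdot 21 = 4 + 357 = 361$)
$u = -22901$ ($u = -18901 - 4000 = -22901$)
$\frac{S{\left(-174,84 \right)} - 45676}{u + 9688} = \frac{361 - 45676}{-22901 + 9688} = - \frac{45315}{-13213} = \left(-45315\right) \left(- \frac{1}{13213}\right) = \frac{45315}{13213}$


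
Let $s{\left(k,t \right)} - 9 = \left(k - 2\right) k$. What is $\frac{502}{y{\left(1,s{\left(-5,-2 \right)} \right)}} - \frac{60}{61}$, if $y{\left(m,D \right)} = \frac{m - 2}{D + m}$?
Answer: $- \frac{1378050}{61} \approx -22591.0$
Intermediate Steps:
$s{\left(k,t \right)} = 9 + k \left(-2 + k\right)$ ($s{\left(k,t \right)} = 9 + \left(k - 2\right) k = 9 + \left(-2 + k\right) k = 9 + k \left(-2 + k\right)$)
$y{\left(m,D \right)} = \frac{-2 + m}{D + m}$
$\frac{502}{y{\left(1,s{\left(-5,-2 \right)} \right)}} - \frac{60}{61} = \frac{502}{\frac{1}{\left(9 + \left(-5\right)^{2} - -10\right) + 1} \left(-2 + 1\right)} - \frac{60}{61} = \frac{502}{\frac{1}{\left(9 + 25 + 10\right) + 1} \left(-1\right)} - \frac{60}{61} = \frac{502}{\frac{1}{44 + 1} \left(-1\right)} - \frac{60}{61} = \frac{502}{\frac{1}{45} \left(-1\right)} - \frac{60}{61} = \frac{502}{- \frac{1}{45}} - \frac{60}{61} = 502 \left(-45\right) - \frac{60}{61} = -22590 - \frac{60}{61} = - \frac{1378050}{61}$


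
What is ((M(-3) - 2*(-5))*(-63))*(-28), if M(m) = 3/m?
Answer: 15876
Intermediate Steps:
((M(-3) - 2*(-5))*(-63))*(-28) = ((3/(-3) - 2*(-5))*(-63))*(-28) = ((3*(-⅓) + 10)*(-63))*(-28) = ((-1 + 10)*(-63))*(-28) = (9*(-63))*(-28) = -567*(-28) = 15876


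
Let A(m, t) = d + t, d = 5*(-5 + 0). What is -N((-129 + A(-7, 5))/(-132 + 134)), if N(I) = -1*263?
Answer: 263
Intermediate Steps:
d = -25 (d = 5*(-5) = -25)
A(m, t) = -25 + t
N(I) = -263
-N((-129 + A(-7, 5))/(-132 + 134)) = -1*(-263) = 263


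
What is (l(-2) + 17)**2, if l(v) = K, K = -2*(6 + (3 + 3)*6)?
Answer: 4489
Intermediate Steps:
K = -84 (K = -2*(6 + 6*6) = -2*(6 + 36) = -2*42 = -84)
l(v) = -84
(l(-2) + 17)**2 = (-84 + 17)**2 = (-67)**2 = 4489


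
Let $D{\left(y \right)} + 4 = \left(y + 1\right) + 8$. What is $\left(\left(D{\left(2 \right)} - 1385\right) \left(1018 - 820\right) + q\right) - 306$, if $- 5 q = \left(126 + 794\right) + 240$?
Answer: $-273382$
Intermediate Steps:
$D{\left(y \right)} = 5 + y$ ($D{\left(y \right)} = -4 + \left(\left(y + 1\right) + 8\right) = -4 + \left(\left(1 + y\right) + 8\right) = -4 + \left(9 + y\right) = 5 + y$)
$q = -232$ ($q = - \frac{\left(126 + 794\right) + 240}{5} = - \frac{920 + 240}{5} = \left(- \frac{1}{5}\right) 1160 = -232$)
$\left(\left(D{\left(2 \right)} - 1385\right) \left(1018 - 820\right) + q\right) - 306 = \left(\left(\left(5 + 2\right) - 1385\right) \left(1018 - 820\right) - 232\right) - 306 = \left(\left(7 - 1385\right) 198 - 232\right) - 306 = \left(\left(-1378\right) 198 - 232\right) - 306 = \left(-272844 - 232\right) - 306 = -273076 - 306 = -273382$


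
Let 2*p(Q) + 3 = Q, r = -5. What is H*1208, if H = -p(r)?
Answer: 4832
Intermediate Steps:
p(Q) = -3/2 + Q/2
H = 4 (H = -(-3/2 + (½)*(-5)) = -(-3/2 - 5/2) = -1*(-4) = 4)
H*1208 = 4*1208 = 4832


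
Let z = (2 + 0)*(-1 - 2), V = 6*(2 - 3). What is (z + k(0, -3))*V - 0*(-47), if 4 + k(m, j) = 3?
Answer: 42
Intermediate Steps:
k(m, j) = -1 (k(m, j) = -4 + 3 = -1)
V = -6 (V = 6*(-1) = -6)
z = -6 (z = 2*(-3) = -6)
(z + k(0, -3))*V - 0*(-47) = (-6 - 1)*(-6) - 0*(-47) = -7*(-6) - 1*0 = 42 + 0 = 42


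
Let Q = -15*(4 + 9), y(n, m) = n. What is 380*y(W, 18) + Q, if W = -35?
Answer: -13495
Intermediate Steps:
Q = -195 (Q = -15*13 = -195)
380*y(W, 18) + Q = 380*(-35) - 195 = -13300 - 195 = -13495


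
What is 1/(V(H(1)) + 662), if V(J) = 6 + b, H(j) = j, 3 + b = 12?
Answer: 1/677 ≈ 0.0014771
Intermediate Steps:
b = 9 (b = -3 + 12 = 9)
V(J) = 15 (V(J) = 6 + 9 = 15)
1/(V(H(1)) + 662) = 1/(15 + 662) = 1/677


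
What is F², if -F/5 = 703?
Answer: 12355225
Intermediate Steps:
F = -3515 (F = -5*703 = -3515)
F² = (-3515)² = 12355225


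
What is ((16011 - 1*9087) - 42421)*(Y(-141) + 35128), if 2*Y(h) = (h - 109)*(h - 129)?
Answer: -2444962366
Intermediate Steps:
Y(h) = (-129 + h)*(-109 + h)/2 (Y(h) = ((h - 109)*(h - 129))/2 = ((-109 + h)*(-129 + h))/2 = ((-129 + h)*(-109 + h))/2 = (-129 + h)*(-109 + h)/2)
((16011 - 1*9087) - 42421)*(Y(-141) + 35128) = ((16011 - 1*9087) - 42421)*((14061/2 + (½)*(-141)² - 119*(-141)) + 35128) = ((16011 - 9087) - 42421)*((14061/2 + (½)*19881 + 16779) + 35128) = (6924 - 42421)*((14061/2 + 19881/2 + 16779) + 35128) = -35497*(33750 + 35128) = -35497*68878 = -2444962366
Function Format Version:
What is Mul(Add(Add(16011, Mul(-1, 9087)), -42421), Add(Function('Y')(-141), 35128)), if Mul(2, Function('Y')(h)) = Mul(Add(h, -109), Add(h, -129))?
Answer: -2444962366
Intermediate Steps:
Function('Y')(h) = Mul(Rational(1, 2), Add(-129, h), Add(-109, h)) (Function('Y')(h) = Mul(Rational(1, 2), Mul(Add(h, -109), Add(h, -129))) = Mul(Rational(1, 2), Mul(Add(-109, h), Add(-129, h))) = Mul(Rational(1, 2), Mul(Add(-129, h), Add(-109, h))) = Mul(Rational(1, 2), Add(-129, h), Add(-109, h)))
Mul(Add(Add(16011, Mul(-1, 9087)), -42421), Add(Function('Y')(-141), 35128)) = Mul(Add(Add(16011, Mul(-1, 9087)), -42421), Add(Add(Rational(14061, 2), Mul(Rational(1, 2), Pow(-141, 2)), Mul(-119, -141)), 35128)) = Mul(Add(Add(16011, -9087), -42421), Add(Add(Rational(14061, 2), Mul(Rational(1, 2), 19881), 16779), 35128)) = Mul(Add(6924, -42421), Add(Add(Rational(14061, 2), Rational(19881, 2), 16779), 35128)) = Mul(-35497, Add(33750, 35128)) = Mul(-35497, 68878) = -2444962366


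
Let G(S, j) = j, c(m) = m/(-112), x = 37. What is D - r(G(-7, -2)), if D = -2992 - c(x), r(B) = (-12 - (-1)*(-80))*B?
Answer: -355675/112 ≈ -3175.7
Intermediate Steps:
c(m) = -m/112 (c(m) = m*(-1/112) = -m/112)
r(B) = -92*B (r(B) = (-12 - 1*80)*B = (-12 - 80)*B = -92*B)
D = -335067/112 (D = -2992 - (-1)*37/112 = -2992 - 1*(-37/112) = -2992 + 37/112 = -335067/112 ≈ -2991.7)
D - r(G(-7, -2)) = -335067/112 - (-92)*(-2) = -335067/112 - 1*184 = -335067/112 - 184 = -355675/112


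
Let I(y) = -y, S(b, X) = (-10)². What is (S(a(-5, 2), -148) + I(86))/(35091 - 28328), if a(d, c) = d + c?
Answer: 14/6763 ≈ 0.0020701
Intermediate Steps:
a(d, c) = c + d
S(b, X) = 100
(S(a(-5, 2), -148) + I(86))/(35091 - 28328) = (100 - 1*86)/(35091 - 28328) = (100 - 86)/6763 = 14*(1/6763) = 14/6763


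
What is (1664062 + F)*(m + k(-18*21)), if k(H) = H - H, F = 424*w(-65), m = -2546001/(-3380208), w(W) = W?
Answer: 694422621417/563368 ≈ 1.2326e+6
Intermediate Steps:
m = 848667/1126736 (m = -2546001*(-1/3380208) = 848667/1126736 ≈ 0.75321)
F = -27560 (F = 424*(-65) = -27560)
k(H) = 0
(1664062 + F)*(m + k(-18*21)) = (1664062 - 27560)*(848667/1126736 + 0) = 1636502*(848667/1126736) = 694422621417/563368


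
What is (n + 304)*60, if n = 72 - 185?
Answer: 11460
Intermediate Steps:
n = -113
(n + 304)*60 = (-113 + 304)*60 = 191*60 = 11460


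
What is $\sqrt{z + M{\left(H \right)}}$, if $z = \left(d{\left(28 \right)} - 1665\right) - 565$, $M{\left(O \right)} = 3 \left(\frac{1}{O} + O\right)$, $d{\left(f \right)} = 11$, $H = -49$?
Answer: $\frac{i \sqrt{115937}}{7} \approx 48.642 i$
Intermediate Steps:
$M{\left(O \right)} = 3 O + \frac{3}{O}$ ($M{\left(O \right)} = 3 \left(O + \frac{1}{O}\right) = 3 O + \frac{3}{O}$)
$z = -2219$ ($z = \left(11 - 1665\right) - 565 = -1654 - 565 = -2219$)
$\sqrt{z + M{\left(H \right)}} = \sqrt{-2219 + \left(3 \left(-49\right) + \frac{3}{-49}\right)} = \sqrt{-2219 + \left(-147 + 3 \left(- \frac{1}{49}\right)\right)} = \sqrt{-2219 - \frac{7206}{49}} = \sqrt{- \frac{115937}{49}} = \frac{i \sqrt{115937}}{7}$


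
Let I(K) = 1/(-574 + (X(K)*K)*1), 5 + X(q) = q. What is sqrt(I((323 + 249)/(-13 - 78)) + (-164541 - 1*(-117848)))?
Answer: I*sqrt(1134868744014)/4930 ≈ 216.09*I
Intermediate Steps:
X(q) = -5 + q
I(K) = 1/(-574 + K*(-5 + K)) (I(K) = 1/(-574 + ((-5 + K)*K)*1) = 1/(-574 + (K*(-5 + K))*1) = 1/(-574 + K*(-5 + K)))
sqrt(I((323 + 249)/(-13 - 78)) + (-164541 - 1*(-117848))) = sqrt(1/(-574 + ((323 + 249)/(-13 - 78))*(-5 + (323 + 249)/(-13 - 78))) + (-164541 - 1*(-117848))) = sqrt(1/(-574 + (572/(-91))*(-5 + 572/(-91))) + (-164541 + 117848)) = sqrt(1/(-574 + (572*(-1/91))*(-5 + 572*(-1/91))) - 46693) = sqrt(1/(-574 - 44*(-5 - 44/7)/7) - 46693) = sqrt(1/(-574 - 44/7*(-79/7)) - 46693) = sqrt(1/(-574 + 3476/49) - 46693) = sqrt(1/(-24650/49) - 46693) = sqrt(-49/24650 - 46693) = sqrt(-1150982499/24650) = I*sqrt(1134868744014)/4930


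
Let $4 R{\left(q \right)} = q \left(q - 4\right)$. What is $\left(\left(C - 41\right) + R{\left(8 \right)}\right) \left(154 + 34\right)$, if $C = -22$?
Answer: $-10340$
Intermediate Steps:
$R{\left(q \right)} = \frac{q \left(-4 + q\right)}{4}$ ($R{\left(q \right)} = \frac{q \left(q - 4\right)}{4} = \frac{q \left(-4 + q\right)}{4}$)
$\left(\left(C - 41\right) + R{\left(8 \right)}\right) \left(154 + 34\right) = \left(\left(-22 - 41\right) + \frac{1}{4} \cdot 8 \left(-4 + 8\right)\right) \left(154 + 34\right) = \left(-63 + \frac{1}{4} \cdot 8 \cdot 4\right) 188 = \left(-63 + 8\right) 188 = \left(-55\right) 188 = -10340$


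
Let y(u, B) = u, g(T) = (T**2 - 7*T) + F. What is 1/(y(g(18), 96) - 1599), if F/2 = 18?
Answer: -1/1365 ≈ -0.00073260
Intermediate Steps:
F = 36 (F = 2*18 = 36)
g(T) = 36 + T**2 - 7*T (g(T) = (T**2 - 7*T) + 36 = 36 + T**2 - 7*T)
1/(y(g(18), 96) - 1599) = 1/((36 + 18**2 - 7*18) - 1599) = 1/((36 + 324 - 126) - 1599) = 1/(234 - 1599) = 1/(-1365) = -1/1365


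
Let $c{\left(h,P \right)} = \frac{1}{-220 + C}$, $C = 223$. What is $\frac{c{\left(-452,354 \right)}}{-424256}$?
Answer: $- \frac{1}{1272768} \approx -7.8569 \cdot 10^{-7}$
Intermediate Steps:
$c{\left(h,P \right)} = \frac{1}{3}$ ($c{\left(h,P \right)} = \frac{1}{-220 + 223} = \frac{1}{3}$)
$\frac{c{\left(-452,354 \right)}}{-424256} = \frac{1}{3 \left(-424256\right)} = \frac{1}{3} \left(- \frac{1}{424256}\right) = - \frac{1}{1272768}$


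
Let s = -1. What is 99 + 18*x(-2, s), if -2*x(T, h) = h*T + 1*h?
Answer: 90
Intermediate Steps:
x(T, h) = -h/2 - T*h/2 (x(T, h) = -(h*T + 1*h)/2 = -(T*h + h)/2 = -(h + T*h)/2 = -h/2 - T*h/2)
99 + 18*x(-2, s) = 99 + 18*(-½*(-1)*(1 - 2)) = 99 + 18*(-½*(-1)*(-1)) = 99 + 18*(-½) = 99 - 9 = 90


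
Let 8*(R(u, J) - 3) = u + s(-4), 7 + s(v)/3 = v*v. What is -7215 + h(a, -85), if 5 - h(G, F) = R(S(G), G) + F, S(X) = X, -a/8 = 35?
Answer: -56771/8 ≈ -7096.4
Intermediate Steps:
a = -280 (a = -8*35 = -280)
s(v) = -21 + 3*v² (s(v) = -21 + 3*(v*v) = -21 + 3*v²)
R(u, J) = 51/8 + u/8 (R(u, J) = 3 + (u + (-21 + 3*(-4)²))/8 = 3 + (u + (-21 + 3*16))/8 = 3 + (u + (-21 + 48))/8 = 3 + (u + 27)/8 = 3 + (27 + u)/8 = 3 + (27/8 + u/8) = 51/8 + u/8)
h(G, F) = -11/8 - F - G/8 (h(G, F) = 5 - ((51/8 + G/8) + F) = 5 - (51/8 + F + G/8) = 5 + (-51/8 - F - G/8) = -11/8 - F - G/8)
-7215 + h(a, -85) = -7215 + (-11/8 - 1*(-85) - ⅛*(-280)) = -7215 + (-11/8 + 85 + 35) = -7215 + 949/8 = -56771/8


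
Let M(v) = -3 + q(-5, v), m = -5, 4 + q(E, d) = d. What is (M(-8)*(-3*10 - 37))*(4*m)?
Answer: -20100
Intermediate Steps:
q(E, d) = -4 + d
M(v) = -7 + v (M(v) = -3 + (-4 + v) = -7 + v)
(M(-8)*(-3*10 - 37))*(4*m) = ((-7 - 8)*(-3*10 - 37))*(4*(-5)) = -15*(-30 - 37)*(-20) = -15*(-67)*(-20) = 1005*(-20) = -20100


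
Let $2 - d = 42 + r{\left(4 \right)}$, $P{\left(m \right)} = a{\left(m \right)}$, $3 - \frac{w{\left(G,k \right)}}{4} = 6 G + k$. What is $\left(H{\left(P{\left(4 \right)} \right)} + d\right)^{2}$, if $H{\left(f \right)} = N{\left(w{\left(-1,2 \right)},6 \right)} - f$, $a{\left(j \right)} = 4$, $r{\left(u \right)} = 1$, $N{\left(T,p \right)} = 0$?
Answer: $2025$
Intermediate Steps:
$w{\left(G,k \right)} = 12 - 24 G - 4 k$ ($w{\left(G,k \right)} = 12 - 4 \left(6 G + k\right) = 12 - 4 \left(k + 6 G\right) = 12 - \left(4 k + 24 G\right) = 12 - 24 G - 4 k$)
$P{\left(m \right)} = 4$
$H{\left(f \right)} = - f$ ($H{\left(f \right)} = 0 - f = - f$)
$d = -41$ ($d = 2 - \left(42 + 1\right) = 2 - 43 = -41$)
$\left(H{\left(P{\left(4 \right)} \right)} + d\right)^{2} = \left(\left(-1\right) 4 - 41\right)^{2} = \left(-4 - 41\right)^{2} = \left(-45\right)^{2} = 2025$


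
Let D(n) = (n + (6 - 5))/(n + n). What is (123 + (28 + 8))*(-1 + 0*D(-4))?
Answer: -159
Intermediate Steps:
D(n) = (1 + n)/(2*n) (D(n) = (n + 1)/((2*n)) = (1 + n)*(1/(2*n)) = (1 + n)/(2*n))
(123 + (28 + 8))*(-1 + 0*D(-4)) = (123 + (28 + 8))*(-1 + 0*((½)*(1 - 4)/(-4))) = (123 + 36)*(-1 + 0*((½)*(-¼)*(-3))) = 159*(-1 + 0*(3/8)) = 159*(-1 + 0) = 159*(-1) = -159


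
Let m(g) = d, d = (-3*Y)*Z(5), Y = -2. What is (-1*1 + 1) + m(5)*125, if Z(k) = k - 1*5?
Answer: 0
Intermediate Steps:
Z(k) = -5 + k (Z(k) = k - 5 = -5 + k)
d = 0 (d = (-3*(-2))*(-5 + 5) = 6*0 = 0)
m(g) = 0
(-1*1 + 1) + m(5)*125 = (-1*1 + 1) + 0*125 = (-1 + 1) + 0 = 0 + 0 = 0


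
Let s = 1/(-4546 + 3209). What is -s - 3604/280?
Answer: -24583/1910 ≈ -12.871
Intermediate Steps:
s = -1/1337 (s = 1/(-1337) = -1/1337 ≈ -0.00074794)
-s - 3604/280 = -1*(-1/1337) - 3604/280 = 1/1337 - 3604*1/280 = 1/1337 - 901/70 = -24583/1910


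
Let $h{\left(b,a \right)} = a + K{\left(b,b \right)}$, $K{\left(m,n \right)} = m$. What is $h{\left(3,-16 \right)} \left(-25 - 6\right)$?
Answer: $403$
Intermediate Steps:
$h{\left(b,a \right)} = a + b$
$h{\left(3,-16 \right)} \left(-25 - 6\right) = \left(-16 + 3\right) \left(-25 - 6\right) = - 13 \left(-25 - 6\right) = \left(-13\right) \left(-31\right) = 403$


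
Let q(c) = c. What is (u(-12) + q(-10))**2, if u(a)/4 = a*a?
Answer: 320356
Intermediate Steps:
u(a) = 4*a**2 (u(a) = 4*(a*a) = 4*a**2)
(u(-12) + q(-10))**2 = (4*(-12)**2 - 10)**2 = (4*144 - 10)**2 = (576 - 10)**2 = 566**2 = 320356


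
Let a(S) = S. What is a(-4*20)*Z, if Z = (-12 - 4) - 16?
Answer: 2560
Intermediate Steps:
Z = -32 (Z = -16 - 16 = -32)
a(-4*20)*Z = -4*20*(-32) = -80*(-32) = 2560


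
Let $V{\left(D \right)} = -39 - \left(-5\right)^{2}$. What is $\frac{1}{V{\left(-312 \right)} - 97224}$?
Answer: $- \frac{1}{97288} \approx -1.0279 \cdot 10^{-5}$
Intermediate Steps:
$V{\left(D \right)} = -64$ ($V{\left(D \right)} = -39 - 25 = -64$)
$\frac{1}{V{\left(-312 \right)} - 97224} = \frac{1}{-64 - 97224} = \frac{1}{-97288} = - \frac{1}{97288}$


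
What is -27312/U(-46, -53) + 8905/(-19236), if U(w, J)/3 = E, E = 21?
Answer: -2782723/6412 ≈ -433.99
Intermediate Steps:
U(w, J) = 63 (U(w, J) = 3*21 = 63)
-27312/U(-46, -53) + 8905/(-19236) = -27312/63 + 8905/(-19236) = -27312*1/63 + 8905*(-1/19236) = -9104/21 - 8905/19236 = -2782723/6412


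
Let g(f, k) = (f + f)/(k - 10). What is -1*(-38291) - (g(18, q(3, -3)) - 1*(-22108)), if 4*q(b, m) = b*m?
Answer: 793111/49 ≈ 16186.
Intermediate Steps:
q(b, m) = b*m/4 (q(b, m) = (b*m)/4 = b*m/4)
g(f, k) = 2*f/(-10 + k) (g(f, k) = (2*f)/(-10 + k) = 2*f/(-10 + k))
-1*(-38291) - (g(18, q(3, -3)) - 1*(-22108)) = -1*(-38291) - (2*18/(-10 + (¼)*3*(-3)) - 1*(-22108)) = 38291 - (2*18/(-10 - 9/4) + 22108) = 38291 - (2*18/(-49/4) + 22108) = 38291 - (2*18*(-4/49) + 22108) = 38291 - (-144/49 + 22108) = 38291 - 1*1083148/49 = 38291 - 1083148/49 = 793111/49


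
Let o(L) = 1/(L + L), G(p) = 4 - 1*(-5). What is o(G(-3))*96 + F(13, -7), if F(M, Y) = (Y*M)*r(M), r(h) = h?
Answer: -3533/3 ≈ -1177.7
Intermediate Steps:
G(p) = 9 (G(p) = 4 + 5 = 9)
F(M, Y) = Y*M² (F(M, Y) = (Y*M)*M = (M*Y)*M = Y*M²)
o(L) = 1/(2*L)
o(G(-3))*96 + F(13, -7) = ((½)/9)*96 - 7*13² = ((½)*(⅑))*96 - 7*169 = (1/18)*96 - 1183 = 16/3 - 1183 = -3533/3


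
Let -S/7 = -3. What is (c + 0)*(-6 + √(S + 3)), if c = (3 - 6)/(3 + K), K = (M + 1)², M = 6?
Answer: 9/26 - 3*√6/26 ≈ 0.063520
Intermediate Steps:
S = 21 (S = -7*(-3) = 21)
K = 49 (K = (6 + 1)² = 7² = 49)
c = -3/52 (c = (3 - 6)/(3 + 49) = -3/52 ≈ -0.057692)
(c + 0)*(-6 + √(S + 3)) = (-3/52 + 0)*(-6 + √(21 + 3)) = -3*(-6 + √24)/52 = -3*(-6 + 2*√6)/52 = 9/26 - 3*√6/26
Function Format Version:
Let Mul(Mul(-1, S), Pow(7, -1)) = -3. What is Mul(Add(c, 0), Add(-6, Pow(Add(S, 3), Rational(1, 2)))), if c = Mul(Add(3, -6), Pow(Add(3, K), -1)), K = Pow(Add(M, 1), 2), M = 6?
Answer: Add(Rational(9, 26), Mul(Rational(-3, 26), Pow(6, Rational(1, 2)))) ≈ 0.063520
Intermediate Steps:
S = 21 (S = Mul(-7, -3) = 21)
K = 49 (K = Pow(Add(6, 1), 2) = Pow(7, 2) = 49)
c = Rational(-3, 52) (c = Mul(Add(3, -6), Pow(Add(3, 49), -1)) = Mul(-3, Pow(52, -1)) = Mul(-3, Rational(1, 52)) = Rational(-3, 52) ≈ -0.057692)
Mul(Add(c, 0), Add(-6, Pow(Add(S, 3), Rational(1, 2)))) = Mul(Add(Rational(-3, 52), 0), Add(-6, Pow(Add(21, 3), Rational(1, 2)))) = Mul(Rational(-3, 52), Add(-6, Pow(24, Rational(1, 2)))) = Mul(Rational(-3, 52), Add(-6, Mul(2, Pow(6, Rational(1, 2))))) = Add(Rational(9, 26), Mul(Rational(-3, 26), Pow(6, Rational(1, 2))))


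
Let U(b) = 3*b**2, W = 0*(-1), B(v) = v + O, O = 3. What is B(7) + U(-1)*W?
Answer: 10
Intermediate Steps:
B(v) = 3 + v (B(v) = v + 3 = 3 + v)
W = 0
B(7) + U(-1)*W = (3 + 7) + (3*(-1)**2)*0 = 10 + (3*1)*0 = 10 + 3*0 = 10 + 0 = 10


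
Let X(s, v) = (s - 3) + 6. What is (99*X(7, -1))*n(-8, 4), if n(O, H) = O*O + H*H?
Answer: 79200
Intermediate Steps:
n(O, H) = H² + O² (n(O, H) = O² + H² = H² + O²)
X(s, v) = 3 + s (X(s, v) = (-3 + s) + 6 = 3 + s)
(99*X(7, -1))*n(-8, 4) = (99*(3 + 7))*(4² + (-8)²) = (99*10)*(16 + 64) = 990*80 = 79200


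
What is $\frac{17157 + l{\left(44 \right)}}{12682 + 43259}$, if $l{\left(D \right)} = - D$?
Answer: $\frac{17113}{55941} \approx 0.30591$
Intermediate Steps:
$\frac{17157 + l{\left(44 \right)}}{12682 + 43259} = \frac{17157 - 44}{12682 + 43259} = \frac{17157 - 44}{55941} = 17113 \cdot \frac{1}{55941} = \frac{17113}{55941}$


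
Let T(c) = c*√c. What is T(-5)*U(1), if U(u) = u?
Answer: -5*I*√5 ≈ -11.18*I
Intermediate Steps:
T(c) = c^(3/2)
T(-5)*U(1) = (-5)^(3/2)*1 = -5*I*√5*1 = -5*I*√5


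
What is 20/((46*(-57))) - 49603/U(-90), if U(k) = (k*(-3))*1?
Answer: -21677411/117990 ≈ -183.72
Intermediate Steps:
U(k) = -3*k (U(k) = -3*k*1 = -3*k)
20/((46*(-57))) - 49603/U(-90) = 20/((46*(-57))) - 49603/((-3*(-90))) = 20/(-2622) - 49603/270 = 20*(-1/2622) - 49603*1/270 = -10/1311 - 49603/270 = -21677411/117990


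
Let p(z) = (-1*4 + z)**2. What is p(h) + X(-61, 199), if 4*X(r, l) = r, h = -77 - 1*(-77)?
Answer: 3/4 ≈ 0.75000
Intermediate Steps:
h = 0 (h = -77 + 77 = 0)
X(r, l) = r/4
p(z) = (-4 + z)**2
p(h) + X(-61, 199) = (-4 + 0)**2 + (1/4)*(-61) = (-4)**2 - 61/4 = 16 - 61/4 = 3/4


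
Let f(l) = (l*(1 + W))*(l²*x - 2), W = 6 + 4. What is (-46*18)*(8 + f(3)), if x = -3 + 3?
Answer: 48024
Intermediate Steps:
W = 10
x = 0
f(l) = -22*l (f(l) = (l*(1 + 10))*(l²*0 - 2) = (l*11)*(0 - 2) = (11*l)*(-2) = -22*l)
(-46*18)*(8 + f(3)) = (-46*18)*(8 - 22*3) = -828*(8 - 66) = -828*(-58) = 48024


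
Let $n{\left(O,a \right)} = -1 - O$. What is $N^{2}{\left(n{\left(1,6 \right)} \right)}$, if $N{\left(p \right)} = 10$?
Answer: $100$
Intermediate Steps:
$N^{2}{\left(n{\left(1,6 \right)} \right)} = 10^{2} = 100$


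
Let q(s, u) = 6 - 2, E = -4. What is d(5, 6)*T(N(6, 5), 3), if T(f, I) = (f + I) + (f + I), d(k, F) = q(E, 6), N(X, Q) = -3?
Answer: 0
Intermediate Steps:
q(s, u) = 4
d(k, F) = 4
T(f, I) = 2*I + 2*f (T(f, I) = (I + f) + (I + f) = 2*I + 2*f)
d(5, 6)*T(N(6, 5), 3) = 4*(2*3 + 2*(-3)) = 4*(6 - 6) = 4*0 = 0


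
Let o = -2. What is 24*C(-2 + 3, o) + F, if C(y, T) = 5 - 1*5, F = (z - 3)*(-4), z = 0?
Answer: 12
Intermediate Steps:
F = 12 (F = (0 - 3)*(-4) = -3*(-4) = 12)
C(y, T) = 0 (C(y, T) = 5 - 5 = 0)
24*C(-2 + 3, o) + F = 24*0 + 12 = 0 + 12 = 12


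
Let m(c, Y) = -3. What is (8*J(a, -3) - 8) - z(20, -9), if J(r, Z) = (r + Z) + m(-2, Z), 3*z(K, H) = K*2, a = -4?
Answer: -304/3 ≈ -101.33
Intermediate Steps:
z(K, H) = 2*K/3 (z(K, H) = (K*2)/3 = (2*K)/3 = 2*K/3)
J(r, Z) = -3 + Z + r (J(r, Z) = (r + Z) - 3 = (Z + r) - 3 = -3 + Z + r)
(8*J(a, -3) - 8) - z(20, -9) = (8*(-3 - 3 - 4) - 8) - 2*20/3 = (8*(-10) - 8) - 1*40/3 = (-80 - 8) - 40/3 = -88 - 40/3 = -304/3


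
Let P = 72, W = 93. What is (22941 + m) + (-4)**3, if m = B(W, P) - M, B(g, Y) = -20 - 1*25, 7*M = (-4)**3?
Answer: 159888/7 ≈ 22841.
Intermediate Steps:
M = -64/7 (M = (1/7)*(-4)**3 = (1/7)*(-64) = -64/7 ≈ -9.1429)
B(g, Y) = -45 (B(g, Y) = -20 - 25 = -45)
m = -251/7 (m = -45 - 1*(-64/7) = -45 + 64/7 = -251/7 ≈ -35.857)
(22941 + m) + (-4)**3 = (22941 - 251/7) + (-4)**3 = 160336/7 - 64 = 159888/7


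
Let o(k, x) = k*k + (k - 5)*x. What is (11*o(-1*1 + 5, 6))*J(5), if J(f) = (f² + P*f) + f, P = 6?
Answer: 6600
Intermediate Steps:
o(k, x) = k² + x*(-5 + k) (o(k, x) = k² + (-5 + k)*x = k² + x*(-5 + k))
J(f) = f² + 7*f (J(f) = (f² + 6*f) + f = f² + 7*f)
(11*o(-1*1 + 5, 6))*J(5) = (11*((-1*1 + 5)² - 5*6 + (-1*1 + 5)*6))*(5*(7 + 5)) = (11*((-1 + 5)² - 30 + (-1 + 5)*6))*(5*12) = (11*(4² - 30 + 4*6))*60 = (11*(16 - 30 + 24))*60 = (11*10)*60 = 110*60 = 6600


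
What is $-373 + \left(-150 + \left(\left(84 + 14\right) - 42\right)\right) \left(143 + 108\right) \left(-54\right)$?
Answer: $1273703$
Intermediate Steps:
$-373 + \left(-150 + \left(\left(84 + 14\right) - 42\right)\right) \left(143 + 108\right) \left(-54\right) = -373 + \left(-150 + \left(98 - 42\right)\right) 251 \left(-54\right) = -373 + \left(-150 + 56\right) 251 \left(-54\right) = -373 + \left(-94\right) 251 \left(-54\right) = -373 - -1274076 = -373 + 1274076 = 1273703$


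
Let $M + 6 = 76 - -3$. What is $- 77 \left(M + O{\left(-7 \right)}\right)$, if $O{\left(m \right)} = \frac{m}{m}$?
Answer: $-5698$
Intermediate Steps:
$O{\left(m \right)} = 1$
$M = 73$ ($M = -6 + \left(76 - -3\right) = -6 + \left(76 + 3\right) = -6 + 79 = 73$)
$- 77 \left(M + O{\left(-7 \right)}\right) = - 77 \left(73 + 1\right) = \left(-77\right) 74 = -5698$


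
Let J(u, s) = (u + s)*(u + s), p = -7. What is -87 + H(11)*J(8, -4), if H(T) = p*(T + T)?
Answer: -2551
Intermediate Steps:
J(u, s) = (s + u)² (J(u, s) = (s + u)*(s + u) = (s + u)²)
H(T) = -14*T (H(T) = -7*(T + T) = -14*T)
-87 + H(11)*J(8, -4) = -87 + (-14*11)*(-4 + 8)² = -87 - 154*4² = -87 - 154*16 = -87 - 2464 = -2551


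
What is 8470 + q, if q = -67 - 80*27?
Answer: 6243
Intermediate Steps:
q = -2227 (q = -67 - 2160 = -2227)
8470 + q = 8470 - 2227 = 6243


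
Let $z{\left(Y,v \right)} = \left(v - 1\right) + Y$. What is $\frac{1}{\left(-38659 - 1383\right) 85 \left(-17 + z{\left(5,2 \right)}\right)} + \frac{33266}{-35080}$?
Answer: $- \frac{62272736037}{65668479580} \approx -0.94829$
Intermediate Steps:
$z{\left(Y,v \right)} = -1 + Y + v$ ($z{\left(Y,v \right)} = \left(-1 + v\right) + Y = -1 + Y + v$)
$\frac{1}{\left(-38659 - 1383\right) 85 \left(-17 + z{\left(5,2 \right)}\right)} + \frac{33266}{-35080} = \frac{1}{\left(-38659 - 1383\right) 85 \left(-17 + \left(-1 + 5 + 2\right)\right)} + \frac{33266}{-35080} = \frac{1}{\left(-40042\right) 85 \left(-17 + 6\right)} + 33266 \left(- \frac{1}{35080}\right) = - \frac{1}{40042 \cdot 85 \left(-11\right)} - \frac{16633}{17540} = - \frac{1}{40042 \left(-935\right)} - \frac{16633}{17540} = \left(- \frac{1}{40042}\right) \left(- \frac{1}{935}\right) - \frac{16633}{17540} = \frac{1}{37439270} - \frac{16633}{17540} = - \frac{62272736037}{65668479580}$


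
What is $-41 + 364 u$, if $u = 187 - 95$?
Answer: $33447$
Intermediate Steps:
$u = 92$
$-41 + 364 u = -41 + 364 \cdot 92 = -41 + 33488 = 33447$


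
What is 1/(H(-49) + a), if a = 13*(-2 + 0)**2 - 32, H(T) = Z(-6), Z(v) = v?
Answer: 1/14 ≈ 0.071429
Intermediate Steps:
H(T) = -6
a = 20 (a = 13*(-2)**2 - 32 = 13*4 - 32 = 52 - 32 = 20)
1/(H(-49) + a) = 1/(-6 + 20) = 1/14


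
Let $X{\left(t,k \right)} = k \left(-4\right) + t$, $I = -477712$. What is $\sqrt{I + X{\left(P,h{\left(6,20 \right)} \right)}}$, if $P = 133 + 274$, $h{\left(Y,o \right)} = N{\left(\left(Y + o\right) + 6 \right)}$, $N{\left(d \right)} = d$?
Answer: $i \sqrt{477433} \approx 690.96 i$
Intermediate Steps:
$h{\left(Y,o \right)} = 6 + Y + o$ ($h{\left(Y,o \right)} = \left(Y + o\right) + 6 = 6 + Y + o$)
$P = 407$
$X{\left(t,k \right)} = t - 4 k$ ($X{\left(t,k \right)} = - 4 k + t = t - 4 k$)
$\sqrt{I + X{\left(P,h{\left(6,20 \right)} \right)}} = \sqrt{-477712 + \left(407 - 4 \left(6 + 6 + 20\right)\right)} = \sqrt{-477712 + \left(407 - 128\right)} = \sqrt{-477712 + 279} = \sqrt{-477433} = i \sqrt{477433}$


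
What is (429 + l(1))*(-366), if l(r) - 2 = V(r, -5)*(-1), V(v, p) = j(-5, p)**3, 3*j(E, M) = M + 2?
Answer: -158112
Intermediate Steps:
j(E, M) = 2/3 + M/3 (j(E, M) = (M + 2)/3 = (2 + M)/3 = 2/3 + M/3)
V(v, p) = (2/3 + p/3)**3
l(r) = 3 (l(r) = 2 + ((2 - 5)**3/27)*(-1) = 2 + ((1/27)*(-3)**3)*(-1) = 2 + ((1/27)*(-27))*(-1) = 2 - 1*(-1) = 2 + 1 = 3)
(429 + l(1))*(-366) = (429 + 3)*(-366) = 432*(-366) = -158112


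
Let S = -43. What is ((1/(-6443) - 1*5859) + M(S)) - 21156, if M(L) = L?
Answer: -174334695/6443 ≈ -27058.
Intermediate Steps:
((1/(-6443) - 1*5859) + M(S)) - 21156 = ((1/(-6443) - 1*5859) - 43) - 21156 = ((-1/6443 - 5859) - 43) - 21156 = (-37749538/6443 - 43) - 21156 = -38026587/6443 - 21156 = -174334695/6443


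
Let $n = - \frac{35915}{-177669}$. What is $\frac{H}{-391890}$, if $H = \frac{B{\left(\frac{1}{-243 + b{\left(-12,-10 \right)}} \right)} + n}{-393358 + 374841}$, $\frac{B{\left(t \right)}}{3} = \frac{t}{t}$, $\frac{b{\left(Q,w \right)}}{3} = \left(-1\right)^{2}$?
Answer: $\frac{284461}{644638842779985} \approx 4.4127 \cdot 10^{-10}$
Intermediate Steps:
$b{\left(Q,w \right)} = 3$ ($b{\left(Q,w \right)} = 3 \left(-1\right)^{2} = 3 \cdot 1 = 3$)
$n = \frac{35915}{177669}$ ($n = \left(-35915\right) \left(- \frac{1}{177669}\right) = \frac{35915}{177669} \approx 0.20215$)
$B{\left(t \right)} = 3$ ($B{\left(t \right)} = 3 \frac{t}{t} = 3 \cdot 1 = 3$)
$H = - \frac{568922}{3289896873}$ ($H = \frac{3 + \frac{35915}{177669}}{-393358 + 374841} = \frac{568922}{177669 \left(-18517\right)} = \frac{568922}{177669} \left(- \frac{1}{18517}\right) = - \frac{568922}{3289896873} \approx -0.00017293$)
$\frac{H}{-391890} = - \frac{568922}{3289896873 \left(-391890\right)} = \left(- \frac{568922}{3289896873}\right) \left(- \frac{1}{391890}\right) = \frac{284461}{644638842779985}$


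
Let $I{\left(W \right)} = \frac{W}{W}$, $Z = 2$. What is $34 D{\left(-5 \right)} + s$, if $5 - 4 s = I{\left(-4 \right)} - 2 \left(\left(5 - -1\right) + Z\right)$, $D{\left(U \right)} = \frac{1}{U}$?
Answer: $- \frac{9}{5} \approx -1.8$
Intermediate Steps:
$I{\left(W \right)} = 1$
$s = 5$ ($s = \frac{5}{4} - \frac{1 - 2 \left(\left(5 - -1\right) + 2\right)}{4} = \frac{5}{4} - \frac{1 - 2 \left(\left(5 + 1\right) + 2\right)}{4} = \frac{5}{4} - \frac{1 - 2 \left(6 + 2\right)}{4} = \frac{5}{4} - \frac{1 - 16}{4} = \frac{5}{4} - - \frac{15}{4} = \frac{5}{4} + \frac{15}{4} = 5$)
$34 D{\left(-5 \right)} + s = \frac{34}{-5} + 5 = 34 \left(- \frac{1}{5}\right) + 5 = - \frac{34}{5} + 5 = - \frac{9}{5}$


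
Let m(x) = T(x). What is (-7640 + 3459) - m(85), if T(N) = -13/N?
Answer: -355372/85 ≈ -4180.8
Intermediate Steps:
m(x) = -13/x
(-7640 + 3459) - m(85) = (-7640 + 3459) - (-13)/85 = -4181 - (-13)/85 = -4181 - 1*(-13/85) = -4181 + 13/85 = -355372/85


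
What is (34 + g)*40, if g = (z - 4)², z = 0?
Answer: 2000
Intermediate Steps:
g = 16 (g = (0 - 4)² = (-4)² = 16)
(34 + g)*40 = (34 + 16)*40 = 50*40 = 2000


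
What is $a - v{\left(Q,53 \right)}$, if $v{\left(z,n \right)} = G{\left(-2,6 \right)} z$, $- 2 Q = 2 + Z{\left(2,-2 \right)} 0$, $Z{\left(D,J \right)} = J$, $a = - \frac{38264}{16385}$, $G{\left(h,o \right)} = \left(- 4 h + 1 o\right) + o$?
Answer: $\frac{289436}{16385} \approx 17.665$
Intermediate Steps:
$G{\left(h,o \right)} = - 4 h + 2 o$ ($G{\left(h,o \right)} = \left(- 4 h + o\right) + o = \left(o - 4 h\right) + o = - 4 h + 2 o$)
$a = - \frac{38264}{16385}$ ($a = \left(-38264\right) \frac{1}{16385} = - \frac{38264}{16385} \approx -2.3353$)
$Q = -1$ ($Q = - \frac{2 - 0}{2} = - \frac{2 + 0}{2} = \left(- \frac{1}{2}\right) 2 = -1$)
$v{\left(z,n \right)} = 20 z$ ($v{\left(z,n \right)} = \left(\left(-4\right) \left(-2\right) + 2 \cdot 6\right) z = \left(8 + 12\right) z = 20 z$)
$a - v{\left(Q,53 \right)} = - \frac{38264}{16385} - 20 \left(-1\right) = - \frac{38264}{16385} - -20 = - \frac{38264}{16385} + 20 = \frac{289436}{16385}$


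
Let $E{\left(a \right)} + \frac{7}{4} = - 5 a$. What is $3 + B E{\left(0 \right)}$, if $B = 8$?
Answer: $-11$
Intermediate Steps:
$E{\left(a \right)} = - \frac{7}{4} - 5 a$
$3 + B E{\left(0 \right)} = 3 + 8 \left(- \frac{7}{4} - 0\right) = 3 + 8 \left(- \frac{7}{4} + 0\right) = 3 + 8 \left(- \frac{7}{4}\right) = 3 - 14 = -11$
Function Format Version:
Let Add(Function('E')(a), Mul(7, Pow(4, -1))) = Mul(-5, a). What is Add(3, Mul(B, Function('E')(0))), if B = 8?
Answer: -11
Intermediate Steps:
Function('E')(a) = Add(Rational(-7, 4), Mul(-5, a))
Add(3, Mul(B, Function('E')(0))) = Add(3, Mul(8, Add(Rational(-7, 4), Mul(-5, 0)))) = Add(3, Mul(8, Add(Rational(-7, 4), 0))) = Add(3, Mul(8, Rational(-7, 4))) = Add(3, -14) = -11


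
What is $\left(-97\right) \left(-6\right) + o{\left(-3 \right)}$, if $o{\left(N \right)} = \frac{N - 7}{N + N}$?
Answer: $\frac{1751}{3} \approx 583.67$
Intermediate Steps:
$o{\left(N \right)} = \frac{-7 + N}{2 N}$
$\left(-97\right) \left(-6\right) + o{\left(-3 \right)} = \left(-97\right) \left(-6\right) + \frac{-7 - 3}{2 \left(-3\right)} = 582 + \frac{1}{2} \left(- \frac{1}{3}\right) \left(-10\right) = 582 + \frac{5}{3} = \frac{1751}{3}$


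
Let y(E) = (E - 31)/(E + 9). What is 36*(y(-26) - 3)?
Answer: 216/17 ≈ 12.706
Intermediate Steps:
y(E) = (-31 + E)/(9 + E)
36*(y(-26) - 3) = 36*((-31 - 26)/(9 - 26) - 3) = 36*(-57/(-17) - 3) = 36*(-1/17*(-57) - 3) = 36*(57/17 - 3) = 36*(6/17) = 216/17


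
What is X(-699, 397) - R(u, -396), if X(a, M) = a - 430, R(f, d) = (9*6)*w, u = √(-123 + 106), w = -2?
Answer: -1021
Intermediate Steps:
u = I*√17 (u = √(-17) = I*√17 ≈ 4.1231*I)
R(f, d) = -108 (R(f, d) = (9*6)*(-2) = 54*(-2) = -108)
X(a, M) = -430 + a
X(-699, 397) - R(u, -396) = (-430 - 699) - 1*(-108) = -1129 + 108 = -1021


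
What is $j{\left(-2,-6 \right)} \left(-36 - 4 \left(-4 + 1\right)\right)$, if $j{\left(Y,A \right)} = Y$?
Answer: $48$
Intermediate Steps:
$j{\left(-2,-6 \right)} \left(-36 - 4 \left(-4 + 1\right)\right) = - 2 \left(-36 - 4 \left(-4 + 1\right)\right) = - 2 \left(-36 - -12\right) = - 2 \left(-36 + 12\right) = \left(-2\right) \left(-24\right) = 48$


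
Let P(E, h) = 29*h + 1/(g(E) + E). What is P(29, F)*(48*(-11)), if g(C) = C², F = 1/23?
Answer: -2222264/3335 ≈ -666.35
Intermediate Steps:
F = 1/23 ≈ 0.043478
P(E, h) = 1/(E + E²) + 29*h (P(E, h) = 29*h + 1/(E² + E) = 29*h + 1/(E + E²) = 1/(E + E²) + 29*h)
P(29, F)*(48*(-11)) = ((1 + 29*29*(1/23) + 29*(1/23)*29²)/(29*(1 + 29)))*(48*(-11)) = ((1/29)*(1 + 841/23 + 29*(1/23)*841)/30)*(-528) = ((1/29)*(1/30)*(1 + 841/23 + 24389/23))*(-528) = ((1/29)*(1/30)*(25253/23))*(-528) = (25253/20010)*(-528) = -2222264/3335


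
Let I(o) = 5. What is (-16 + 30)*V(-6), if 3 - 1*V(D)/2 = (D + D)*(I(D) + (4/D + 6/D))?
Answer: 1204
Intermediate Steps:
V(D) = 6 - 4*D*(5 + 10/D) (V(D) = 6 - 2*(D + D)*(5 + (4/D + 6/D)) = 6 - 2*2*D*(5 + 10/D) = 6 - 4*D*(5 + 10/D))
(-16 + 30)*V(-6) = (-16 + 30)*(-34 - 20*(-6)) = 14*(-34 + 120) = 14*86 = 1204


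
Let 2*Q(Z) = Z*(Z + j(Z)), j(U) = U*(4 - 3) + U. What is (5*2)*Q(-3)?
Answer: 135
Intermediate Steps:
j(U) = 2*U (j(U) = U*1 + U = U + U = 2*U)
Q(Z) = 3*Z²/2 (Q(Z) = (Z*(Z + 2*Z))/2 = (Z*(3*Z))/2 = (3*Z²)/2 = 3*Z²/2)
(5*2)*Q(-3) = (5*2)*((3/2)*(-3)²) = 10*((3/2)*9) = 10*(27/2) = 135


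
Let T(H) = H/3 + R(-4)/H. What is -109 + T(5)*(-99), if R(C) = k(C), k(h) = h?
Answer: -974/5 ≈ -194.80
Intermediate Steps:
R(C) = C
T(H) = -4/H + H/3 (T(H) = H/3 - 4/H = -4/H + H/3)
-109 + T(5)*(-99) = -109 + (-4/5 + (⅓)*5)*(-99) = -109 + (-4*⅕ + 5/3)*(-99) = -109 + (-⅘ + 5/3)*(-99) = -109 + (13/15)*(-99) = -109 - 429/5 = -974/5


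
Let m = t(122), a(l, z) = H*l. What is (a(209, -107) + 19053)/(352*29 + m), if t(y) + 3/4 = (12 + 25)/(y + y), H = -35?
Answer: 1432036/1245303 ≈ 1.1500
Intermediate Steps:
a(l, z) = -35*l
t(y) = -¾ + 37/(2*y) (t(y) = -¾ + (12 + 25)/(y + y) = -¾ + 37/((2*y)) = -¾ + 37*(1/(2*y)) = -¾ + 37/(2*y))
m = -73/122 (m = (¼)*(74 - 3*122)/122 = (¼)*(1/122)*(74 - 366) = (¼)*(1/122)*(-292) = -73/122 ≈ -0.59836)
(a(209, -107) + 19053)/(352*29 + m) = (-35*209 + 19053)/(352*29 - 73/122) = (-7315 + 19053)/(10208 - 73/122) = 11738/(1245303/122) = 11738*(122/1245303) = 1432036/1245303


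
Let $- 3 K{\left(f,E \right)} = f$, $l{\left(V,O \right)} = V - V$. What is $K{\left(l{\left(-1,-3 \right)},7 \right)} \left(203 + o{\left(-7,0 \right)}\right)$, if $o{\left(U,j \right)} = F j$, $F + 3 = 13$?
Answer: $0$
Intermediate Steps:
$F = 10$ ($F = -3 + 13 = 10$)
$o{\left(U,j \right)} = 10 j$
$l{\left(V,O \right)} = 0$
$K{\left(f,E \right)} = - \frac{f}{3}$
$K{\left(l{\left(-1,-3 \right)},7 \right)} \left(203 + o{\left(-7,0 \right)}\right) = \left(- \frac{1}{3}\right) 0 \left(203 + 10 \cdot 0\right) = 0 \left(203 + 0\right) = 0 \cdot 203 = 0$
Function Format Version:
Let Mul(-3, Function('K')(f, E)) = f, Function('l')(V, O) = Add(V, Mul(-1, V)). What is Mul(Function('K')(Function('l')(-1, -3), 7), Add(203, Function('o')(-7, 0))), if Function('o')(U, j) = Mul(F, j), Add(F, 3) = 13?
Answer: 0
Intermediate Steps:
F = 10 (F = Add(-3, 13) = 10)
Function('o')(U, j) = Mul(10, j)
Function('l')(V, O) = 0
Function('K')(f, E) = Mul(Rational(-1, 3), f)
Mul(Function('K')(Function('l')(-1, -3), 7), Add(203, Function('o')(-7, 0))) = Mul(Mul(Rational(-1, 3), 0), Add(203, Mul(10, 0))) = Mul(0, Add(203, 0)) = Mul(0, 203) = 0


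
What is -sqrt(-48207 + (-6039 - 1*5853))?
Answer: -I*sqrt(60099) ≈ -245.15*I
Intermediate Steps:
-sqrt(-48207 + (-6039 - 1*5853)) = -sqrt(-48207 + (-6039 - 5853)) = -sqrt(-48207 - 11892) = -sqrt(-60099) = -I*sqrt(60099)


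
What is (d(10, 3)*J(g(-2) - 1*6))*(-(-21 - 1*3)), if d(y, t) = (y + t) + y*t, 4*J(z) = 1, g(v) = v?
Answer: 258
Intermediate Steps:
J(z) = 1/4 (J(z) = (1/4)*1 = 1/4)
d(y, t) = t + y + t*y (d(y, t) = (t + y) + t*y = t + y + t*y)
(d(10, 3)*J(g(-2) - 1*6))*(-(-21 - 1*3)) = ((3 + 10 + 3*10)*(1/4))*(-(-21 - 1*3)) = ((3 + 10 + 30)*(1/4))*(-(-21 - 3)) = (43*(1/4))*(-1*(-24)) = (43/4)*24 = 258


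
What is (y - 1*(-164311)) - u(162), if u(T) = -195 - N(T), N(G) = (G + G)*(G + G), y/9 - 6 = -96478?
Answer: -598766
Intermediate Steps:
y = -868248 (y = 54 + 9*(-96478) = 54 - 868302 = -868248)
N(G) = 4*G² (N(G) = (2*G)*(2*G) = 4*G²)
u(T) = -195 - 4*T²
(y - 1*(-164311)) - u(162) = (-868248 - 1*(-164311)) - (-195 - 4*162²) = (-868248 + 164311) - (-195 - 4*26244) = -703937 - (-195 - 104976) = -703937 - 1*(-105171) = -703937 + 105171 = -598766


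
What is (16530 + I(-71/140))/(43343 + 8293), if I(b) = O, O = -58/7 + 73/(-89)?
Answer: 3430839/10723076 ≈ 0.31995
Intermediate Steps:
O = -5673/623 (O = -58*⅐ + 73*(-1/89) = -58/7 - 73/89 = -5673/623 ≈ -9.1059)
I(b) = -5673/623
(16530 + I(-71/140))/(43343 + 8293) = (16530 - 5673/623)/(43343 + 8293) = (10292517/623)/51636 = (10292517/623)*(1/51636) = 3430839/10723076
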